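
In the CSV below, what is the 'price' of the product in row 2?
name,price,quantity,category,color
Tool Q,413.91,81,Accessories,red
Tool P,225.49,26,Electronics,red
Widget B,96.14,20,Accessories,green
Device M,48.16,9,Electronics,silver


Query: Row 2 ('Tool P'), column 'price'
Value: 225.49

225.49


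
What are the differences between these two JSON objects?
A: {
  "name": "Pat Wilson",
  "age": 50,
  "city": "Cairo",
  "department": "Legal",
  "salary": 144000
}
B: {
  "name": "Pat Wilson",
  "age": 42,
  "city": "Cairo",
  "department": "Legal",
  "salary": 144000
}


Comparing each field (in key order):
  name: same
  age: DIFFERENT
  city: same
  department: same
  salary: same
Differences:
  age: 50 -> 42

1 field(s) changed

1 change: age


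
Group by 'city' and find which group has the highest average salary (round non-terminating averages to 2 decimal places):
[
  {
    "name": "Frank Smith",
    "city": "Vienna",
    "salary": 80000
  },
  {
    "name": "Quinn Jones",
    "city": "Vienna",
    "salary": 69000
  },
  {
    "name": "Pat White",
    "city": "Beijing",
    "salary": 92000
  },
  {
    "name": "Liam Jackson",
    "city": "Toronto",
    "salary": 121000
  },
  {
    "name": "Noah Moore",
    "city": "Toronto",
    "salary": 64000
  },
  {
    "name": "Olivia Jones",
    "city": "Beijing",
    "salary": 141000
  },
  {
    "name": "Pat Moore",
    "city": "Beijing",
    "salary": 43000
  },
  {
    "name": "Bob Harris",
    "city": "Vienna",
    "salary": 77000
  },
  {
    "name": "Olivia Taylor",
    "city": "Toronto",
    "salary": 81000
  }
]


Group by: city

Groups:
  Beijing: 3 people, avg salary = 276000/3 = $92000
  Toronto: 3 people, avg salary = 266000/3 ≈ $88666.67
  Vienna: 3 people, avg salary = 226000/3 ≈ $75333.33

Highest average salary: Beijing ($92000)

Beijing ($92000)


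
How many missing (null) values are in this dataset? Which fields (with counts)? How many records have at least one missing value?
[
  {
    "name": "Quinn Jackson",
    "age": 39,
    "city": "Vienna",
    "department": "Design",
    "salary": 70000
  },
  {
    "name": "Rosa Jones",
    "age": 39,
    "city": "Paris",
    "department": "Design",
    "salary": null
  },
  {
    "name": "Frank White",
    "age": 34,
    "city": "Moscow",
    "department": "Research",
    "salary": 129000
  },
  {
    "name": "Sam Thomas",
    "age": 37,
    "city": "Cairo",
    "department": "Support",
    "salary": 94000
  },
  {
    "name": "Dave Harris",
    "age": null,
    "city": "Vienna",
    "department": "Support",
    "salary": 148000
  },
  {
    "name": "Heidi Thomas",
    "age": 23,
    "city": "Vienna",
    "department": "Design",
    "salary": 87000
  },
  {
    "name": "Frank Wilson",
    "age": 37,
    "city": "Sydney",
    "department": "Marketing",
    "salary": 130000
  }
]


Checking for missing (null) values in 7 records:

  Quinn Jackson: complete
  Rosa Jones: salary
  Frank White: complete
  Sam Thomas: complete
  Dave Harris: age
  Heidi Thomas: complete
  Frank Wilson: complete

Per field:
  name: 0 missing
  age: 1 missing
  city: 0 missing
  department: 0 missing
  salary: 1 missing

Total missing values: 2
Records with any missing: 2

2 missing values (age: 1, salary: 1); 2 incomplete records


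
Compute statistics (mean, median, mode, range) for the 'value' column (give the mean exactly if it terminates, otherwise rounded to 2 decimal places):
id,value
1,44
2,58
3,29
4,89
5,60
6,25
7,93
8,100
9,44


Data: [44, 58, 29, 89, 60, 25, 93, 100, 44]
Count: 9
Sum: 542
Mean: 542/9 ≈ 60.22 (rounded to 2 decimal places)
Sorted: [25, 29, 44, 44, 58, 60, 89, 93, 100]
Median: 58.0
Mode: 44 (2 times)
Range: 100 - 25 = 75
Min: 25, Max: 100

mean≈60.22, median=58.0, mode=44, range=75


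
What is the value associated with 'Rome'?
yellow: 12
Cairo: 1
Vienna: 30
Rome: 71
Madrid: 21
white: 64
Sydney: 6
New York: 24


Looking up key 'Rome'
Value: 71

71


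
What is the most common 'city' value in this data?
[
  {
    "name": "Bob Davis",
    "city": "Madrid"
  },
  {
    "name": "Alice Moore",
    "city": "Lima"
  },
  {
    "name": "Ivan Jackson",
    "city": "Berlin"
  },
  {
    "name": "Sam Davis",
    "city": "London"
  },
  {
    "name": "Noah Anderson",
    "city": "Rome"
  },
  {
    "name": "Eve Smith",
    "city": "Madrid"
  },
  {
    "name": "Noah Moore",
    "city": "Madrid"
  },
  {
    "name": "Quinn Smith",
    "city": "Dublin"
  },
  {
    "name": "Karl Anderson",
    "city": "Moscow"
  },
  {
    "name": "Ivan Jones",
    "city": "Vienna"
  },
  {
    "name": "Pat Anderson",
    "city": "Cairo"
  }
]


Counting 'city' values across 11 records:

  Madrid: 3 ###
  Lima: 1 #
  Berlin: 1 #
  London: 1 #
  Rome: 1 #
  Dublin: 1 #
  Moscow: 1 #
  Vienna: 1 #
  Cairo: 1 #

Most common: Madrid (3 times)

Madrid (3 times)


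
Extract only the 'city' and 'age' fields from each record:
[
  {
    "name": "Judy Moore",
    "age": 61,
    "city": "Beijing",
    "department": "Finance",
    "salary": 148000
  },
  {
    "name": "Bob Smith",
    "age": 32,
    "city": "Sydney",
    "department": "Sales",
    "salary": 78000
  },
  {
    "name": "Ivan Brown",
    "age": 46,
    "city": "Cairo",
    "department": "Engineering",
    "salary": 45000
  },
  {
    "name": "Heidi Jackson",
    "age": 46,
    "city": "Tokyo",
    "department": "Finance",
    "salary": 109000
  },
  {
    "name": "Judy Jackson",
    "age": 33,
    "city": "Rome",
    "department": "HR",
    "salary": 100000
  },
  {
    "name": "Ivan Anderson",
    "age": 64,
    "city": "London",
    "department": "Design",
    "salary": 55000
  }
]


Original: 6 records with fields: name, age, city, department, salary
Keep: ['city', 'age']
Drop: ['name', 'department', 'salary']
Result: 6 records, 2 fields each

[
  {
    "city": "Beijing",
    "age": 61
  },
  {
    "city": "Sydney",
    "age": 32
  },
  {
    "city": "Cairo",
    "age": 46
  },
  {
    "city": "Tokyo",
    "age": 46
  },
  {
    "city": "Rome",
    "age": 33
  },
  {
    "city": "London",
    "age": 64
  }
]


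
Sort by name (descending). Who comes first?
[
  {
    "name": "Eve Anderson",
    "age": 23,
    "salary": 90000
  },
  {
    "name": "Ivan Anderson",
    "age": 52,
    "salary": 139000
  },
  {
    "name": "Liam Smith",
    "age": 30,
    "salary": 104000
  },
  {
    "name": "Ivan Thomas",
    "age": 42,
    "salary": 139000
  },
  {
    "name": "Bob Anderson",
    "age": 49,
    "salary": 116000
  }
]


Sort by: name (descending)

Sorted order:
  1. Liam Smith (name = Liam Smith)
  2. Ivan Thomas (name = Ivan Thomas)
  3. Ivan Anderson (name = Ivan Anderson)
  4. Eve Anderson (name = Eve Anderson)
  5. Bob Anderson (name = Bob Anderson)

First: Liam Smith

Liam Smith


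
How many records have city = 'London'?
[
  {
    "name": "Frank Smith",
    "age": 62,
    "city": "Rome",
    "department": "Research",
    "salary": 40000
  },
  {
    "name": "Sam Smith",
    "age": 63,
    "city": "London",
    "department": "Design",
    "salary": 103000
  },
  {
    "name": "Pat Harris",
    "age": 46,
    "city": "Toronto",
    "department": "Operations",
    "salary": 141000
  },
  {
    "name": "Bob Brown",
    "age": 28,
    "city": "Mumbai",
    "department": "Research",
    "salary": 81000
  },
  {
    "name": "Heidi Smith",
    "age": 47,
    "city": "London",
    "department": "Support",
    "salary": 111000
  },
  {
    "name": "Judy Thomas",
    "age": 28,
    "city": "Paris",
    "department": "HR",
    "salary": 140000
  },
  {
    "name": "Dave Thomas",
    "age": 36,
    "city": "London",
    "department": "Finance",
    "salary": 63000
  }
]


Data: 7 records
Condition: city = 'London'

Checking each record:
  Frank Smith: Rome
  Sam Smith: London MATCH
  Pat Harris: Toronto
  Bob Brown: Mumbai
  Heidi Smith: London MATCH
  Judy Thomas: Paris
  Dave Thomas: London MATCH

Count: 3

3


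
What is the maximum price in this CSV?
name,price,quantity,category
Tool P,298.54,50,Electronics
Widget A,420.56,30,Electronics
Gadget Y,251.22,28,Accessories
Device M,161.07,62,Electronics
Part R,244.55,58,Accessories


Computing maximum price:
Values: [298.54, 420.56, 251.22, 161.07, 244.55]
Max = 420.56

420.56


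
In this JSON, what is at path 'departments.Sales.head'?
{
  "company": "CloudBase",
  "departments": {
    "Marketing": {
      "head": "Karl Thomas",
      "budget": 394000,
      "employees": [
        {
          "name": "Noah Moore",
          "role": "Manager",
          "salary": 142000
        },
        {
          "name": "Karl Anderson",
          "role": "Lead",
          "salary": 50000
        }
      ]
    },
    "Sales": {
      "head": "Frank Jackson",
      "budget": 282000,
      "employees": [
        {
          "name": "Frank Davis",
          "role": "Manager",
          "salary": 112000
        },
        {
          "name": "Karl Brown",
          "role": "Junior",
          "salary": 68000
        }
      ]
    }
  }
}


Path: departments.Sales.head

Navigate:
  -> departments
  -> Sales
  -> head = 'Frank Jackson'

Frank Jackson


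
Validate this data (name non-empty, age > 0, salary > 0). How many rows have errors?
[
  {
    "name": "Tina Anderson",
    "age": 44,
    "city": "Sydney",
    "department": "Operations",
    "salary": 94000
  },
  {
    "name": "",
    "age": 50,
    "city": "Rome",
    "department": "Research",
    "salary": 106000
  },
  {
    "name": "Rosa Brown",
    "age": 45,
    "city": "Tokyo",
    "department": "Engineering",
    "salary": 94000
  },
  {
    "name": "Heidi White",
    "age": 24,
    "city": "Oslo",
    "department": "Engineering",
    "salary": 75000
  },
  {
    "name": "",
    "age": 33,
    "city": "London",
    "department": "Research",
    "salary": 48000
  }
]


Validating 5 records:
Rules: name non-empty, age > 0, salary > 0

  Row 1 (Tina Anderson): OK
  Row 2 (???): empty name
  Row 3 (Rosa Brown): OK
  Row 4 (Heidi White): OK
  Row 5 (???): empty name

Total errors: 2

2 errors


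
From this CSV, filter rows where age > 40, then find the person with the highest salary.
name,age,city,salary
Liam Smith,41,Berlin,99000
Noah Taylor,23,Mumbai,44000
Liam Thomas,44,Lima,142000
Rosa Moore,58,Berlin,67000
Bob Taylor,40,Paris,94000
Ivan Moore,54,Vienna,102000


Filter: age > 40
Sort by: salary (descending)

Filtered records (4):
  Liam Thomas, age 44, salary $142000
  Ivan Moore, age 54, salary $102000
  Liam Smith, age 41, salary $99000
  Rosa Moore, age 58, salary $67000

Highest salary: Liam Thomas ($142000)

Liam Thomas


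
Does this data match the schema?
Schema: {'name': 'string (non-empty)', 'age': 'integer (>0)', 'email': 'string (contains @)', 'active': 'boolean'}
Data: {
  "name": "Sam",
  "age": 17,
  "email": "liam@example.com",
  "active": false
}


Validating each field against schema:
  name: OK (non-empty string)
  age: OK (positive integer)
  email: OK (string with @)
  active: OK (boolean)

Result: VALID

VALID


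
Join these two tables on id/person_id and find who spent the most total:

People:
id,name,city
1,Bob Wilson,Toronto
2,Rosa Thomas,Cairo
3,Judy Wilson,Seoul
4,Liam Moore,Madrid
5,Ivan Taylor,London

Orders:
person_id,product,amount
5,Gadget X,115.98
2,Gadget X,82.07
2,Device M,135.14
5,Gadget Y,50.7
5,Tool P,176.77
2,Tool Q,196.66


Join on: people.id = orders.person_id

Joined rows:
  Ivan Taylor (London) bought Gadget X for $115.98
  Rosa Thomas (Cairo) bought Gadget X for $82.07
  Rosa Thomas (Cairo) bought Device M for $135.14
  Ivan Taylor (London) bought Gadget Y for $50.7
  Ivan Taylor (London) bought Tool P for $176.77
  Rosa Thomas (Cairo) bought Tool Q for $196.66

Total per person:
  Rosa Thomas: $413.87
  Ivan Taylor: $343.45

Top spender: Rosa Thomas ($413.87)

Rosa Thomas ($413.87)


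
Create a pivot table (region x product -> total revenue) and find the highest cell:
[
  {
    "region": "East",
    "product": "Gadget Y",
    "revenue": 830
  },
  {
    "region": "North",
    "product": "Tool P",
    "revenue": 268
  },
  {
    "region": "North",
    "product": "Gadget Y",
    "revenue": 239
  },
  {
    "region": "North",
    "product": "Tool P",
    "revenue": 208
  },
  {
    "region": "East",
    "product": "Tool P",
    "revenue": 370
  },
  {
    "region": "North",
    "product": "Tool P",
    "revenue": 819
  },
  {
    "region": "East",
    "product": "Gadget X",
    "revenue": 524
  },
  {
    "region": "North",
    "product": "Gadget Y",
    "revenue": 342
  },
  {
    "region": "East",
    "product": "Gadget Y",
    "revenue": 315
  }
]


Pivot: region (rows) x product (columns) -> total revenue

     Gadget X      Gadget Y      Tool P      
East           524          1145           370  
North            0           581          1295  

Highest: North / Tool P = $1295

North / Tool P = $1295


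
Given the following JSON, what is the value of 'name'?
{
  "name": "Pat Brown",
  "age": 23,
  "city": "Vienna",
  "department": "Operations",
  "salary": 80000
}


Looking up field 'name'
Value: Pat Brown

Pat Brown


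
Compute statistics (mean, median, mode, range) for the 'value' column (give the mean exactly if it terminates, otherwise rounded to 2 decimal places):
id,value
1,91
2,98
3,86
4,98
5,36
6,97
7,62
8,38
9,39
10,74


Data: [91, 98, 86, 98, 36, 97, 62, 38, 39, 74]
Count: 10
Sum: 719
Mean: 719/10 = 71.9
Sorted: [36, 38, 39, 62, 74, 86, 91, 97, 98, 98]
Median: 80.0
Mode: 98 (2 times)
Range: 98 - 36 = 62
Min: 36, Max: 98

mean=71.9, median=80.0, mode=98, range=62


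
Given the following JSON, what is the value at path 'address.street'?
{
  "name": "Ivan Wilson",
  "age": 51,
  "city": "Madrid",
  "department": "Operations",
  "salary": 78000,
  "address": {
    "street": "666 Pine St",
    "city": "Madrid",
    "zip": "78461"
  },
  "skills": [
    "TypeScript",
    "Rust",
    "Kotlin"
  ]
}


Query: address.street
Path: address -> street
Value: 666 Pine St

666 Pine St


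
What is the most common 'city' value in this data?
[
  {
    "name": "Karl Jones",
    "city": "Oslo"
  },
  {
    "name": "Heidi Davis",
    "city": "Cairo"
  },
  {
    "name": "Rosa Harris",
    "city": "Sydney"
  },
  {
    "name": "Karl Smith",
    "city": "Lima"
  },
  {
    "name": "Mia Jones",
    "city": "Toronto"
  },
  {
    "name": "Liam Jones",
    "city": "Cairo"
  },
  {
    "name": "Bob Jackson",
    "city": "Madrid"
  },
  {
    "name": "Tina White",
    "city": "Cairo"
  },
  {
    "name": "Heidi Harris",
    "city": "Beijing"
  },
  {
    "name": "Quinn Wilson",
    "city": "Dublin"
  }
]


Counting 'city' values across 10 records:

  Cairo: 3 ###
  Oslo: 1 #
  Sydney: 1 #
  Lima: 1 #
  Toronto: 1 #
  Madrid: 1 #
  Beijing: 1 #
  Dublin: 1 #

Most common: Cairo (3 times)

Cairo (3 times)


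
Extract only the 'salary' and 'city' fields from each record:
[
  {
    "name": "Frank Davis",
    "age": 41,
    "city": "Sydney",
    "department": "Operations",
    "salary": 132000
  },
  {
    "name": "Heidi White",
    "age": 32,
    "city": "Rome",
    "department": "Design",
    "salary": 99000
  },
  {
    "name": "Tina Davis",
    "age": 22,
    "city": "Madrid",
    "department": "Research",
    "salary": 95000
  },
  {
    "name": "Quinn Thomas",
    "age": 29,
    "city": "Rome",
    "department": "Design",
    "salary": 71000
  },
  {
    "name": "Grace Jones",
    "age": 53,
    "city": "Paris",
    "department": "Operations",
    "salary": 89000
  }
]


Original: 5 records with fields: name, age, city, department, salary
Keep: ['salary', 'city']
Drop: ['name', 'age', 'department']
Result: 5 records, 2 fields each

[
  {
    "salary": 132000,
    "city": "Sydney"
  },
  {
    "salary": 99000,
    "city": "Rome"
  },
  {
    "salary": 95000,
    "city": "Madrid"
  },
  {
    "salary": 71000,
    "city": "Rome"
  },
  {
    "salary": 89000,
    "city": "Paris"
  }
]


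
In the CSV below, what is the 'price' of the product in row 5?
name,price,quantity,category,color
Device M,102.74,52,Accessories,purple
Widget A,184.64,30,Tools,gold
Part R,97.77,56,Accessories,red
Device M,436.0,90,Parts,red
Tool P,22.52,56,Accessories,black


Query: Row 5 ('Tool P'), column 'price'
Value: 22.52

22.52


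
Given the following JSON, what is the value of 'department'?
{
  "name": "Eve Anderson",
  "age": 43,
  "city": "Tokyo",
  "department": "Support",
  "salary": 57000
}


Looking up field 'department'
Value: Support

Support


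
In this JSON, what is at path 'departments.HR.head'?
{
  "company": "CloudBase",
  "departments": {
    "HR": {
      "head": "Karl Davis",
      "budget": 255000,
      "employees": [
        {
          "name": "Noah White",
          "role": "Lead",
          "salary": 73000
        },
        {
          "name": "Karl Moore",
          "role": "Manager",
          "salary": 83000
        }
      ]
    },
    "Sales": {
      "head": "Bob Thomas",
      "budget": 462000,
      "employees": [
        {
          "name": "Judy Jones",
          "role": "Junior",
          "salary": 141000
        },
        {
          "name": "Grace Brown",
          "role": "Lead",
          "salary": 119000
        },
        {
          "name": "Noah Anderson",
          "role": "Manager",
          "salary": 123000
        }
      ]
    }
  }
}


Path: departments.HR.head

Navigate:
  -> departments
  -> HR
  -> head = 'Karl Davis'

Karl Davis


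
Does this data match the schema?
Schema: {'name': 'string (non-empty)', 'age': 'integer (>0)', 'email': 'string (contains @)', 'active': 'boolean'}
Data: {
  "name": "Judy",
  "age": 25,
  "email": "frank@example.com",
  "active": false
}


Validating each field against schema:
  name: OK (non-empty string)
  age: OK (positive integer)
  email: OK (string with @)
  active: OK (boolean)

Result: VALID

VALID


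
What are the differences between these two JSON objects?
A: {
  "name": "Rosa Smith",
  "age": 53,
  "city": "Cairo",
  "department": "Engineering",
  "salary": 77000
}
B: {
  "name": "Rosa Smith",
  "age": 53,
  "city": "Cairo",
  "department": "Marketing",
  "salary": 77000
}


Comparing each field (in key order):
  name: same
  age: same
  city: same
  department: DIFFERENT
  salary: same
Differences:
  department: Engineering -> Marketing

1 field(s) changed

1 change: department


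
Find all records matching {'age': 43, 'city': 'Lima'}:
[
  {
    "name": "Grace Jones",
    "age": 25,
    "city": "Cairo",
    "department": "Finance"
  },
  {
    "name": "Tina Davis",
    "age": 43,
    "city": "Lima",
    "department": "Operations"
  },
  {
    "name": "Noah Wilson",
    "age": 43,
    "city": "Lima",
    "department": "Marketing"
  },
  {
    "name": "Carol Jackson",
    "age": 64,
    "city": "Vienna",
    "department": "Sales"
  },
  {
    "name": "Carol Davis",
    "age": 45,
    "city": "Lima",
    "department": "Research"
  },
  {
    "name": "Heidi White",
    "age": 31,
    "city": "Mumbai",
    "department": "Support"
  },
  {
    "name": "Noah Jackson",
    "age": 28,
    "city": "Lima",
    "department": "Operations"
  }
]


Search criteria: {'age': 43, 'city': 'Lima'}

Checking 7 records:
  Grace Jones: {age: 25, city: Cairo}
  Tina Davis: {age: 43, city: Lima} <-- MATCH
  Noah Wilson: {age: 43, city: Lima} <-- MATCH
  Carol Jackson: {age: 64, city: Vienna}
  Carol Davis: {age: 45, city: Lima}
  Heidi White: {age: 31, city: Mumbai}
  Noah Jackson: {age: 28, city: Lima}

Matches: ["Tina Davis", "Noah Wilson"]

["Tina Davis", "Noah Wilson"]


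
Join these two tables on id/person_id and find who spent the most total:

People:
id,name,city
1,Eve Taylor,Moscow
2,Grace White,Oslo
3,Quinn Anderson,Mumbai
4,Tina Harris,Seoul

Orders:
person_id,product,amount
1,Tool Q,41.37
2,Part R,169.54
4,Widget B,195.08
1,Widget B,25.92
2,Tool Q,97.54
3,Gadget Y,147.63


Join on: people.id = orders.person_id

Joined rows:
  Eve Taylor (Moscow) bought Tool Q for $41.37
  Grace White (Oslo) bought Part R for $169.54
  Tina Harris (Seoul) bought Widget B for $195.08
  Eve Taylor (Moscow) bought Widget B for $25.92
  Grace White (Oslo) bought Tool Q for $97.54
  Quinn Anderson (Mumbai) bought Gadget Y for $147.63

Total per person:
  Grace White: $267.08
  Tina Harris: $195.08
  Quinn Anderson: $147.63
  Eve Taylor: $67.29

Top spender: Grace White ($267.08)

Grace White ($267.08)


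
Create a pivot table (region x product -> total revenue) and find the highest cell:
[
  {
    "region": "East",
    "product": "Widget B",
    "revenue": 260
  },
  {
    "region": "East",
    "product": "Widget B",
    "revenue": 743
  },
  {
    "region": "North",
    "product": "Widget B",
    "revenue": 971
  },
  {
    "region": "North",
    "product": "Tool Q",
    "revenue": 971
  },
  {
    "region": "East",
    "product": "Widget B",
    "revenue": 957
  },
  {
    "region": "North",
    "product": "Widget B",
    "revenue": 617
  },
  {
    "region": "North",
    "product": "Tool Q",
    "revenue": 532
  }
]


Pivot: region (rows) x product (columns) -> total revenue

     Tool Q        Widget B    
East             0          1960  
North         1503          1588  

Highest: East / Widget B = $1960

East / Widget B = $1960


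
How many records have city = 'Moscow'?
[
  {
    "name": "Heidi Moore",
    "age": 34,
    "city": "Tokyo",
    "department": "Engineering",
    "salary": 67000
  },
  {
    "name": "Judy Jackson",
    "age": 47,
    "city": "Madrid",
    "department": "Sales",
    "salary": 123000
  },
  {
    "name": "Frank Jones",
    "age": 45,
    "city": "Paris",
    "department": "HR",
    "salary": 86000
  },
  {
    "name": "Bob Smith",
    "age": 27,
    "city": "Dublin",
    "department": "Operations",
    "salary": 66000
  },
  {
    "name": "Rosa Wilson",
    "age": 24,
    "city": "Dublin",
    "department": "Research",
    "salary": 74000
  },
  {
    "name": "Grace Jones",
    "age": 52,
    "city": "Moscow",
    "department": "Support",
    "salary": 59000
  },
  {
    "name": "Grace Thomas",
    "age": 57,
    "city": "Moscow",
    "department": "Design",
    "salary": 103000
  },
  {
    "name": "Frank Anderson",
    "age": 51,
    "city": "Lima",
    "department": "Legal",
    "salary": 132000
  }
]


Data: 8 records
Condition: city = 'Moscow'

Checking each record:
  Heidi Moore: Tokyo
  Judy Jackson: Madrid
  Frank Jones: Paris
  Bob Smith: Dublin
  Rosa Wilson: Dublin
  Grace Jones: Moscow MATCH
  Grace Thomas: Moscow MATCH
  Frank Anderson: Lima

Count: 2

2


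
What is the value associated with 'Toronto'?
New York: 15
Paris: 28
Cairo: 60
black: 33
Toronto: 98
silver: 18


Looking up key 'Toronto'
Value: 98

98


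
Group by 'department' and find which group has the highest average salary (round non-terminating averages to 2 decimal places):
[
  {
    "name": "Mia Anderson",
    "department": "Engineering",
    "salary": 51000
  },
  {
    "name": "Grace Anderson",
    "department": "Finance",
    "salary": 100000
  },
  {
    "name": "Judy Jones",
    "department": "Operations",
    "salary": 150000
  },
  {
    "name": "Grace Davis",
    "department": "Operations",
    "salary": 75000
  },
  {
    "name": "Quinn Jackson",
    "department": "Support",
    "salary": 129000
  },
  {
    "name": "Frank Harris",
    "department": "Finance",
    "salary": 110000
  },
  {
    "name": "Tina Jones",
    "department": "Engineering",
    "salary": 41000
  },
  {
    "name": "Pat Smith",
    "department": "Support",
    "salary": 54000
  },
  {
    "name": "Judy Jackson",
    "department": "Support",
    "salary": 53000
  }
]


Group by: department

Groups:
  Engineering: 2 people, avg salary = 92000/2 = $46000
  Finance: 2 people, avg salary = 210000/2 = $105000
  Operations: 2 people, avg salary = 225000/2 = $112500
  Support: 3 people, avg salary = 236000/3 ≈ $78666.67

Highest average salary: Operations ($112500)

Operations ($112500)


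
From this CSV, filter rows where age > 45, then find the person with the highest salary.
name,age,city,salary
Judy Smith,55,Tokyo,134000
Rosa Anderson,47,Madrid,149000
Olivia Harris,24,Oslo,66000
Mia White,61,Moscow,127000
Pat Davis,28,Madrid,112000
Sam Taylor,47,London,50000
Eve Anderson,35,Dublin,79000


Filter: age > 45
Sort by: salary (descending)

Filtered records (4):
  Rosa Anderson, age 47, salary $149000
  Judy Smith, age 55, salary $134000
  Mia White, age 61, salary $127000
  Sam Taylor, age 47, salary $50000

Highest salary: Rosa Anderson ($149000)

Rosa Anderson


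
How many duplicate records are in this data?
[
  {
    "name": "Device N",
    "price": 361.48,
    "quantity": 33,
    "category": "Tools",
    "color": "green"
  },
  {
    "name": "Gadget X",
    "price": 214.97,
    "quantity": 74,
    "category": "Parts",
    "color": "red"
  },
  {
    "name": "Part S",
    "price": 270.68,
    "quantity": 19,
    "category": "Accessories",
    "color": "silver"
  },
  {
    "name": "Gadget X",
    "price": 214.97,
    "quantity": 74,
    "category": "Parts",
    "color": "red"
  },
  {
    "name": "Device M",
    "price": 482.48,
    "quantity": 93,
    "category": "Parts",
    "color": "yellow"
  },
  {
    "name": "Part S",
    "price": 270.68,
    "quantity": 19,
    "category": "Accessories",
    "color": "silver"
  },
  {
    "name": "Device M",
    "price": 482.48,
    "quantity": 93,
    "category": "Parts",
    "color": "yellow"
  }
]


Checking 7 records for duplicates:

  Row 1: Device N ($361.48, qty 33)
  Row 2: Gadget X ($214.97, qty 74)
  Row 3: Part S ($270.68, qty 19)
  Row 4: Gadget X ($214.97, qty 74) <-- DUPLICATE
  Row 5: Device M ($482.48, qty 93)
  Row 6: Part S ($270.68, qty 19) <-- DUPLICATE
  Row 7: Device M ($482.48, qty 93) <-- DUPLICATE

Duplicates found: 3
Unique records: 4

3 duplicates, 4 unique


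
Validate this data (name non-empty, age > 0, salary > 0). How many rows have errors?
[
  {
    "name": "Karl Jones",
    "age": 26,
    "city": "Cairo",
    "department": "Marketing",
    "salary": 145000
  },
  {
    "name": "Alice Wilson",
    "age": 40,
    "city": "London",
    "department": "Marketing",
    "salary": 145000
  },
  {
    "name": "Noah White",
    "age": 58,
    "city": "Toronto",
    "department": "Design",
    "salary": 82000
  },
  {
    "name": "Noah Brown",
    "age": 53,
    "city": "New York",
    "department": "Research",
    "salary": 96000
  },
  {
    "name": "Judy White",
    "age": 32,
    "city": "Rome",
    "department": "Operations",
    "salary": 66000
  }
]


Validating 5 records:
Rules: name non-empty, age > 0, salary > 0

  Row 1 (Karl Jones): OK
  Row 2 (Alice Wilson): OK
  Row 3 (Noah White): OK
  Row 4 (Noah Brown): OK
  Row 5 (Judy White): OK

Total errors: 0

0 errors


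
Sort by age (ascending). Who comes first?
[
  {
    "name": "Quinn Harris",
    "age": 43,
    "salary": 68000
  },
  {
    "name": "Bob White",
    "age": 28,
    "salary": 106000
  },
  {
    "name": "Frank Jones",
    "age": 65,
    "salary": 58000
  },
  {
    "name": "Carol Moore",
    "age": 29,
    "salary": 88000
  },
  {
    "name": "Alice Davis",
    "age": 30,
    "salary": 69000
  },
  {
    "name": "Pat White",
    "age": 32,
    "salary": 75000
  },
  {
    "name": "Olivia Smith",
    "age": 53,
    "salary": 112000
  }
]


Sort by: age (ascending)

Sorted order:
  1. Bob White (age = 28)
  2. Carol Moore (age = 29)
  3. Alice Davis (age = 30)
  4. Pat White (age = 32)
  5. Quinn Harris (age = 43)
  6. Olivia Smith (age = 53)
  7. Frank Jones (age = 65)

First: Bob White

Bob White


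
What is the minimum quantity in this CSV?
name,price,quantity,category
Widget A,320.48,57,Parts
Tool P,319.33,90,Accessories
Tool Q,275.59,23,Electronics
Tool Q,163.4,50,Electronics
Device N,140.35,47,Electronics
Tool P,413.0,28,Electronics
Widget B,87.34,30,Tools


Computing minimum quantity:
Values: [57, 90, 23, 50, 47, 28, 30]
Min = 23

23


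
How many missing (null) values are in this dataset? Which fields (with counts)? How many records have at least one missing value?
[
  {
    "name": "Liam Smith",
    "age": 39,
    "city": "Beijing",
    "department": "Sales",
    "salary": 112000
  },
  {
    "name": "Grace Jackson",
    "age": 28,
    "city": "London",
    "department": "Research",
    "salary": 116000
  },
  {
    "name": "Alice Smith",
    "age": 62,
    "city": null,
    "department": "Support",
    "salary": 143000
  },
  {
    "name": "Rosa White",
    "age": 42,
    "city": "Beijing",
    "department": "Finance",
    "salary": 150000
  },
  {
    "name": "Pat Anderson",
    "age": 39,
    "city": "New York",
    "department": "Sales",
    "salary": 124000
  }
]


Checking for missing (null) values in 5 records:

  Liam Smith: complete
  Grace Jackson: complete
  Alice Smith: city
  Rosa White: complete
  Pat Anderson: complete

Per field:
  name: 0 missing
  age: 0 missing
  city: 1 missing
  department: 0 missing
  salary: 0 missing

Total missing values: 1
Records with any missing: 1

1 missing values (city: 1); 1 incomplete records


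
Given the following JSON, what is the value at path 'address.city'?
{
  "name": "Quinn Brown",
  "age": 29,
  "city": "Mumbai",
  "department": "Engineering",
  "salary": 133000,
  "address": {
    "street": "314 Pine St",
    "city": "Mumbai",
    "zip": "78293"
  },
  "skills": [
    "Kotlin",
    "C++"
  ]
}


Query: address.city
Path: address -> city
Value: Mumbai

Mumbai


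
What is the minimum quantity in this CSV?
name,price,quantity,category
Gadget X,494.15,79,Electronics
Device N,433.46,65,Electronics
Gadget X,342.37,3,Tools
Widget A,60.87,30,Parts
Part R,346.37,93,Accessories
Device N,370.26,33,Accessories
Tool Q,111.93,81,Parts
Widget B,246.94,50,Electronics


Computing minimum quantity:
Values: [79, 65, 3, 30, 93, 33, 81, 50]
Min = 3

3


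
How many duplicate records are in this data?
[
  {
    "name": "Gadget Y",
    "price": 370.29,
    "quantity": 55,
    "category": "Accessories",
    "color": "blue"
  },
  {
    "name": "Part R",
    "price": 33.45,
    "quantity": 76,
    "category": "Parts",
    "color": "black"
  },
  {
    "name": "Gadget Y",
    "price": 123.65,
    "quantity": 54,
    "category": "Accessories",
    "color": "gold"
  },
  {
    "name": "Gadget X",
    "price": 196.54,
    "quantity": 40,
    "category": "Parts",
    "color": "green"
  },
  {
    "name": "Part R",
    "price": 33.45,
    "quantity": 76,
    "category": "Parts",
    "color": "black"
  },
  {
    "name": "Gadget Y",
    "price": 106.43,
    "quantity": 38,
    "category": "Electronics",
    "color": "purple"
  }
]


Checking 6 records for duplicates:

  Row 1: Gadget Y ($370.29, qty 55)
  Row 2: Part R ($33.45, qty 76)
  Row 3: Gadget Y ($123.65, qty 54)
  Row 4: Gadget X ($196.54, qty 40)
  Row 5: Part R ($33.45, qty 76) <-- DUPLICATE
  Row 6: Gadget Y ($106.43, qty 38)

Duplicates found: 1
Unique records: 5

1 duplicates, 5 unique


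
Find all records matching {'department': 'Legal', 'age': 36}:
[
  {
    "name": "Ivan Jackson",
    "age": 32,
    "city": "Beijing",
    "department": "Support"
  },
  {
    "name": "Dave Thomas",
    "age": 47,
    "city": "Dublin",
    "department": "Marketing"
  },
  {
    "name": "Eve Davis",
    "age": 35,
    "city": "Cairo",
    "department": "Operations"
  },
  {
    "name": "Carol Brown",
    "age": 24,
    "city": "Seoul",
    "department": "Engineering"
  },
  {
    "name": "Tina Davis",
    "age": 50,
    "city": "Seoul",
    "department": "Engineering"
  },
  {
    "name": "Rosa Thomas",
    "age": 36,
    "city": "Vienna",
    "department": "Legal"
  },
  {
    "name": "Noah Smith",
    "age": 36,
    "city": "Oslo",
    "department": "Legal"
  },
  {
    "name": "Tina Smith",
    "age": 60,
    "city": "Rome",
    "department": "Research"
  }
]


Search criteria: {'department': 'Legal', 'age': 36}

Checking 8 records:
  Ivan Jackson: {department: Support, age: 32}
  Dave Thomas: {department: Marketing, age: 47}
  Eve Davis: {department: Operations, age: 35}
  Carol Brown: {department: Engineering, age: 24}
  Tina Davis: {department: Engineering, age: 50}
  Rosa Thomas: {department: Legal, age: 36} <-- MATCH
  Noah Smith: {department: Legal, age: 36} <-- MATCH
  Tina Smith: {department: Research, age: 60}

Matches: ["Rosa Thomas", "Noah Smith"]

["Rosa Thomas", "Noah Smith"]


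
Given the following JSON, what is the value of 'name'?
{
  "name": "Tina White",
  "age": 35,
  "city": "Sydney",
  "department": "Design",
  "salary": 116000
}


Looking up field 'name'
Value: Tina White

Tina White


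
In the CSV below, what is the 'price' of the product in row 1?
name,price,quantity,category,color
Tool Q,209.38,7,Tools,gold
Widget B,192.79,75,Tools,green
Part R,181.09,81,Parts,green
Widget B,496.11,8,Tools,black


Query: Row 1 ('Tool Q'), column 'price'
Value: 209.38

209.38


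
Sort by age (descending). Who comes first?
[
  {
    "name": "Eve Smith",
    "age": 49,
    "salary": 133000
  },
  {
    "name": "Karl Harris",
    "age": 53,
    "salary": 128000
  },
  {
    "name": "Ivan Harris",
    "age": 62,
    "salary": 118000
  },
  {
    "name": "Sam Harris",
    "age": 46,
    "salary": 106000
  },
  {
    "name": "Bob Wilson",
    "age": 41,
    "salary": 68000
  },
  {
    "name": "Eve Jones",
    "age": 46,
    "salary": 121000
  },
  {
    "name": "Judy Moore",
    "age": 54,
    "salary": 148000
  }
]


Sort by: age (descending)

Sorted order:
  1. Ivan Harris (age = 62)
  2. Judy Moore (age = 54)
  3. Karl Harris (age = 53)
  4. Eve Smith (age = 49)
  5. Sam Harris (age = 46)
  6. Eve Jones (age = 46)
  7. Bob Wilson (age = 41)

First: Ivan Harris

Ivan Harris


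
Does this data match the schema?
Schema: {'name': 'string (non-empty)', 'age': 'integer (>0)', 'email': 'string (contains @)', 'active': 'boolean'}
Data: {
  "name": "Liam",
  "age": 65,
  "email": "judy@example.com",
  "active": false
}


Validating each field against schema:
  name: OK (non-empty string)
  age: OK (positive integer)
  email: OK (string with @)
  active: OK (boolean)

Result: VALID

VALID


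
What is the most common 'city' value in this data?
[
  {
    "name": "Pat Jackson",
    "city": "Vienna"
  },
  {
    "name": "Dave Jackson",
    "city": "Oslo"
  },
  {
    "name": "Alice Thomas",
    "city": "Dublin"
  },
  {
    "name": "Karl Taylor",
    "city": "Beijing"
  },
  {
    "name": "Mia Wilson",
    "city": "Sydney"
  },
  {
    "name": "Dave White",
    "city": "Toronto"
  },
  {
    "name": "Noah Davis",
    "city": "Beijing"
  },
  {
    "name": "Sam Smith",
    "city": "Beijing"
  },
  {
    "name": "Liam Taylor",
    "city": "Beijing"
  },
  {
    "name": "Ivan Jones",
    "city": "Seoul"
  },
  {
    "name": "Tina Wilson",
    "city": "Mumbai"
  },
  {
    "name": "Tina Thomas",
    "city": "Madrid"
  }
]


Counting 'city' values across 12 records:

  Beijing: 4 ####
  Vienna: 1 #
  Oslo: 1 #
  Dublin: 1 #
  Sydney: 1 #
  Toronto: 1 #
  Seoul: 1 #
  Mumbai: 1 #
  Madrid: 1 #

Most common: Beijing (4 times)

Beijing (4 times)


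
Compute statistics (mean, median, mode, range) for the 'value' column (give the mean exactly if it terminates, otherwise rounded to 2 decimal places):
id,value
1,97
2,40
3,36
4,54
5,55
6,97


Data: [97, 40, 36, 54, 55, 97]
Count: 6
Sum: 379
Mean: 379/6 ≈ 63.17 (rounded to 2 decimal places)
Sorted: [36, 40, 54, 55, 97, 97]
Median: 54.5
Mode: 97 (2 times)
Range: 97 - 36 = 61
Min: 36, Max: 97

mean≈63.17, median=54.5, mode=97, range=61


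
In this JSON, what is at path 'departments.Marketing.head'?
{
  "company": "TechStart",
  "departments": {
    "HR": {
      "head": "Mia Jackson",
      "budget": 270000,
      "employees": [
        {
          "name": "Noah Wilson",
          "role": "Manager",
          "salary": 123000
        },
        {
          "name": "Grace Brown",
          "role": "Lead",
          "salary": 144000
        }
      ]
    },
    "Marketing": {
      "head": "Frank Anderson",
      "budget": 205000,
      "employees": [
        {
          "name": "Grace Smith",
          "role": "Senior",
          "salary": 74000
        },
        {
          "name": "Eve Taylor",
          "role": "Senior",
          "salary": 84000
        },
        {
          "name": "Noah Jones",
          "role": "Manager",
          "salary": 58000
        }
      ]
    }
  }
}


Path: departments.Marketing.head

Navigate:
  -> departments
  -> Marketing
  -> head = 'Frank Anderson'

Frank Anderson


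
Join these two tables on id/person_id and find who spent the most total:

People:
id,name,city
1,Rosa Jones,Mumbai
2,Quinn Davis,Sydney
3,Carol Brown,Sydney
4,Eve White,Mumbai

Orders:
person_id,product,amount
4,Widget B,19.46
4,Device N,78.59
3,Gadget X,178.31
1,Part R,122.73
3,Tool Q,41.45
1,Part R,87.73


Join on: people.id = orders.person_id

Joined rows:
  Eve White (Mumbai) bought Widget B for $19.46
  Eve White (Mumbai) bought Device N for $78.59
  Carol Brown (Sydney) bought Gadget X for $178.31
  Rosa Jones (Mumbai) bought Part R for $122.73
  Carol Brown (Sydney) bought Tool Q for $41.45
  Rosa Jones (Mumbai) bought Part R for $87.73

Total per person:
  Carol Brown: $219.76
  Rosa Jones: $210.46
  Eve White: $98.05

Top spender: Carol Brown ($219.76)

Carol Brown ($219.76)


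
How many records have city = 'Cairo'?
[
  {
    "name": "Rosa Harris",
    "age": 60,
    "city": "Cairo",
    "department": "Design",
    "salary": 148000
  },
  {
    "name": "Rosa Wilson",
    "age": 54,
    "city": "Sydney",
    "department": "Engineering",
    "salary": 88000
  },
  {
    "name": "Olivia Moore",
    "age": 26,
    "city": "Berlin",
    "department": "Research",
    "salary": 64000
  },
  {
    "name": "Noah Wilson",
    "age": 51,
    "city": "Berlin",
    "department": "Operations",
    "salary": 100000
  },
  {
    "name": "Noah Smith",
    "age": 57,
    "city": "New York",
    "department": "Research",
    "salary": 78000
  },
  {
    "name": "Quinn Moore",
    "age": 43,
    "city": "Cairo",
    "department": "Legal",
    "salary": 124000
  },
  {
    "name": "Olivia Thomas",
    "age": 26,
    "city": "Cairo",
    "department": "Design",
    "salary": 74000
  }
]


Data: 7 records
Condition: city = 'Cairo'

Checking each record:
  Rosa Harris: Cairo MATCH
  Rosa Wilson: Sydney
  Olivia Moore: Berlin
  Noah Wilson: Berlin
  Noah Smith: New York
  Quinn Moore: Cairo MATCH
  Olivia Thomas: Cairo MATCH

Count: 3

3


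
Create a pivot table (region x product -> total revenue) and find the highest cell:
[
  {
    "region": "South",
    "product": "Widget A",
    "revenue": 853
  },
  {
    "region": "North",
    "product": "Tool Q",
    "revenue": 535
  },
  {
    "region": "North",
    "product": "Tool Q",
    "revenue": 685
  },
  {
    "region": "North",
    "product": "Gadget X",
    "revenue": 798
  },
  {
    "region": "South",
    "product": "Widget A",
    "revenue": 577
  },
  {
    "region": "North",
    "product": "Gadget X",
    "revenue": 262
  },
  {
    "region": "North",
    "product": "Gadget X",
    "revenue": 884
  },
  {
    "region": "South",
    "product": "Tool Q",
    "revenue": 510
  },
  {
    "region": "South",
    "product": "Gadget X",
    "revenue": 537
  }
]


Pivot: region (rows) x product (columns) -> total revenue

     Gadget X      Tool Q        Widget A    
North         1944          1220             0  
South          537           510          1430  

Highest: North / Gadget X = $1944

North / Gadget X = $1944


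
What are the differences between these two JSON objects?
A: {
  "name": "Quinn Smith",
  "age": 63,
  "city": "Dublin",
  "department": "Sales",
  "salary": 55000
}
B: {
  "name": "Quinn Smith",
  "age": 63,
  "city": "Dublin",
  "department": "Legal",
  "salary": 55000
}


Comparing each field (in key order):
  name: same
  age: same
  city: same
  department: DIFFERENT
  salary: same
Differences:
  department: Sales -> Legal

1 field(s) changed

1 change: department


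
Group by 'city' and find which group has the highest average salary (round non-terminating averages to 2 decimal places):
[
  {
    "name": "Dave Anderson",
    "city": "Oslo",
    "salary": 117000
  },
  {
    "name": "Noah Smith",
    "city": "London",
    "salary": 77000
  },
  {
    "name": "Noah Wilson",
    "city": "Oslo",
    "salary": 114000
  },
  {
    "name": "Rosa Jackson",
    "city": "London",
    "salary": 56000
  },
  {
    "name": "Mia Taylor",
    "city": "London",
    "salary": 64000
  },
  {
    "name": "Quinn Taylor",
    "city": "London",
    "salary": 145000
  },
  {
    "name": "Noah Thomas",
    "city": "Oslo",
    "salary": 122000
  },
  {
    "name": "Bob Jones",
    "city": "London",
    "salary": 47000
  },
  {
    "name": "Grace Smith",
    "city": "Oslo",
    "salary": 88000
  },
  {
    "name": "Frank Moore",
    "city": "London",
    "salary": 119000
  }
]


Group by: city

Groups:
  London: 6 people, avg salary = 508000/6 ≈ $84666.67
  Oslo: 4 people, avg salary = 441000/4 = $110250

Highest average salary: Oslo ($110250)

Oslo ($110250)
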